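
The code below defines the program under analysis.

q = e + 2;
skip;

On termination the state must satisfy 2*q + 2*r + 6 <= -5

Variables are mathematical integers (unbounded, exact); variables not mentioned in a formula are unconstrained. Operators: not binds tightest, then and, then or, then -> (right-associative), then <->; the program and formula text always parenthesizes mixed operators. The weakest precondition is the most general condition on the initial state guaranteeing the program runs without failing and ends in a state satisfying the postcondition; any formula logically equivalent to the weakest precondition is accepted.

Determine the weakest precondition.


Working backward. After the program, the postcondition 2*q + 2*r + 6 <= -5 must hold; in canonical form it is 2*q + 2*r <= -11.
Before skip: 2*q + 2*r <= -11
Before q := e + 2: 2*e + 2*r <= -15
Answer: WP = 2*e + 2*r <= -15


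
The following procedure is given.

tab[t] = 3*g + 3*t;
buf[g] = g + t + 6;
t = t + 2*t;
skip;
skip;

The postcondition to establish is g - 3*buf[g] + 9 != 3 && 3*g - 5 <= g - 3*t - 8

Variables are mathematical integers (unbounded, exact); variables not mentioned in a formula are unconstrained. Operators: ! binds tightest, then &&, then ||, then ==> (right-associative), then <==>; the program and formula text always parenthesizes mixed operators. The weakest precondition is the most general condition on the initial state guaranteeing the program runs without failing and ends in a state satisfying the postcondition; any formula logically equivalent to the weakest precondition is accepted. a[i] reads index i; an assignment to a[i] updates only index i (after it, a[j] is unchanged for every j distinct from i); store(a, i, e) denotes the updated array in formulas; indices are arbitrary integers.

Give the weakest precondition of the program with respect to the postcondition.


Working backward. After the program, the postcondition g - 3*buf[g] + 9 != 3 && 3*g - 5 <= g - 3*t - 8 must hold; in canonical form it is g != 3*buf[g] - 6 && 2*g + 3*t <= -3.
Before skip: g != 3*buf[g] - 6 && 2*g + 3*t <= -3
Before skip: g != 3*buf[g] - 6 && 2*g + 3*t <= -3
Before t := t + 2*t: g != 3*buf[g] - 6 && 2*g + 9*t <= -3
Before buf[g] := g + t + 6: g != 3*store(buf, g, g + t + 6)[g] - 6 && 2*g + 9*t <= -3
Before tab[t] := 3*g + 3*t: g != 3*store(buf, g, g + t + 6)[g] - 6 && 2*g + 9*t <= -3
Answer: WP = g != 3*store(buf, g, g + t + 6)[g] - 6 && 2*g + 9*t <= -3


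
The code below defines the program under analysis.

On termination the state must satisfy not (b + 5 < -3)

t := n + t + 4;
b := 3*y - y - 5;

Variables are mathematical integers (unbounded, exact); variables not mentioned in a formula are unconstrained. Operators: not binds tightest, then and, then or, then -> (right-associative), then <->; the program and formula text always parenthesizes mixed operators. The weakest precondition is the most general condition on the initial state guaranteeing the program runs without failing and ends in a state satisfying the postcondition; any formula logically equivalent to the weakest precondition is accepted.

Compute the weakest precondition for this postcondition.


Working backward. After the program, the postcondition not (b + 5 < -3) must hold; in canonical form it is not (b < -8).
Before b := 3*y - y - 5: not (2*y < -3)
Before t := n + t + 4: not (2*y < -3)
Answer: WP = not (2*y < -3)


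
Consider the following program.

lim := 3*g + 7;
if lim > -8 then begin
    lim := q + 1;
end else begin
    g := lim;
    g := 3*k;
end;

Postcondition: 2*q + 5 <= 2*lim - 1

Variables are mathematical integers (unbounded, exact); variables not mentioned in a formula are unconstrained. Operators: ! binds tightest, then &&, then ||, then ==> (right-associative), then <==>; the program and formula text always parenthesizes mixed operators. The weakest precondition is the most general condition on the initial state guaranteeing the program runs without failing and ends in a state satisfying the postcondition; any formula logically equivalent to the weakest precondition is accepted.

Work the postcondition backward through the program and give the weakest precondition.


Working backward. After the program, the postcondition 2*q + 5 <= 2*lim - 1 must hold; in canonical form it is 2*q <= 2*lim - 6.
Then branch requires false; else branch requires 2*q <= 2*lim - 6.
Before the if: (!(lim > -8)) && ((!(lim > -8)) ==> 2*q <= 2*lim - 6)
Before lim := 3*g + 7: (!(3*g > -15)) && ((!(3*g > -15)) ==> 2*q <= 6*g + 8)
Answer: WP = (!(3*g > -15)) && ((!(3*g > -15)) ==> 2*q <= 6*g + 8)


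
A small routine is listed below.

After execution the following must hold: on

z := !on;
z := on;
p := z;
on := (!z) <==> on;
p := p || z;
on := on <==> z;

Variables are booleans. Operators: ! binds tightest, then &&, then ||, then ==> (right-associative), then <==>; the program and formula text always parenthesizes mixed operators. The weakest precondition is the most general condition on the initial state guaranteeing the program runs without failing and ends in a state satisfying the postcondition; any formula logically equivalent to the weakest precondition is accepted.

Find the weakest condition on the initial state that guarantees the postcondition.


Working backward. After the program, on must hold.
Before on := on <==> z: on <==> z
Before p := p || z: on <==> z
Before on := (!z) <==> on: ((!z) <==> on) <==> z
Before p := z: ((!z) <==> on) <==> z
Before z := on: ((!on) <==> on) <==> on
Before z := !on: ((!on) <==> on) <==> on
Answer: WP = ((!on) <==> on) <==> on


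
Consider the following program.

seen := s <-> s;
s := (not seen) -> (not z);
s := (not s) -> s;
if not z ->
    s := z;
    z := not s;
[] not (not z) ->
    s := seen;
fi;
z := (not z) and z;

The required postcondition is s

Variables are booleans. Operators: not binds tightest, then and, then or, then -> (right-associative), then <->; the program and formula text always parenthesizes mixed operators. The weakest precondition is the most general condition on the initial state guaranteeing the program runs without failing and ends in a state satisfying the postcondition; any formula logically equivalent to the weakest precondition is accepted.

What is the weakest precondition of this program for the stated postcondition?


Working backward. After the program, s must hold.
Before z := (not z) and z: s
Then branch requires z; else branch requires seen.
Before the if: ((not z) -> z) and (z -> seen)
Before s := (not s) -> s: ((not z) -> z) and (z -> seen)
Before s := (not seen) -> (not z): ((not z) -> z) and (z -> seen)
Before seen := s <-> s: (not z) -> z
Answer: WP = (not z) -> z


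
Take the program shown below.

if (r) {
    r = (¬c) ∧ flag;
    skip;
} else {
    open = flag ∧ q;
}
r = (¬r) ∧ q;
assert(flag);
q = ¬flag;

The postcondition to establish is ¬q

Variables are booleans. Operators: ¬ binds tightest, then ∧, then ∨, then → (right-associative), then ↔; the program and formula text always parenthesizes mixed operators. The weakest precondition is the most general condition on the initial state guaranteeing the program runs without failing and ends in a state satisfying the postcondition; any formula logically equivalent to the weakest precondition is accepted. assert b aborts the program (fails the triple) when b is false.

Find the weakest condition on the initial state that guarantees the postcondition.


Working backward. After the program, ¬q must hold.
Before q := ¬flag: flag
Before assert flag: flag
Before r := (¬r) ∧ q: flag
Then branch requires flag; else branch requires flag.
Before the if: (r → flag) ∧ ((¬r) → flag)
Answer: WP = (r → flag) ∧ ((¬r) → flag)


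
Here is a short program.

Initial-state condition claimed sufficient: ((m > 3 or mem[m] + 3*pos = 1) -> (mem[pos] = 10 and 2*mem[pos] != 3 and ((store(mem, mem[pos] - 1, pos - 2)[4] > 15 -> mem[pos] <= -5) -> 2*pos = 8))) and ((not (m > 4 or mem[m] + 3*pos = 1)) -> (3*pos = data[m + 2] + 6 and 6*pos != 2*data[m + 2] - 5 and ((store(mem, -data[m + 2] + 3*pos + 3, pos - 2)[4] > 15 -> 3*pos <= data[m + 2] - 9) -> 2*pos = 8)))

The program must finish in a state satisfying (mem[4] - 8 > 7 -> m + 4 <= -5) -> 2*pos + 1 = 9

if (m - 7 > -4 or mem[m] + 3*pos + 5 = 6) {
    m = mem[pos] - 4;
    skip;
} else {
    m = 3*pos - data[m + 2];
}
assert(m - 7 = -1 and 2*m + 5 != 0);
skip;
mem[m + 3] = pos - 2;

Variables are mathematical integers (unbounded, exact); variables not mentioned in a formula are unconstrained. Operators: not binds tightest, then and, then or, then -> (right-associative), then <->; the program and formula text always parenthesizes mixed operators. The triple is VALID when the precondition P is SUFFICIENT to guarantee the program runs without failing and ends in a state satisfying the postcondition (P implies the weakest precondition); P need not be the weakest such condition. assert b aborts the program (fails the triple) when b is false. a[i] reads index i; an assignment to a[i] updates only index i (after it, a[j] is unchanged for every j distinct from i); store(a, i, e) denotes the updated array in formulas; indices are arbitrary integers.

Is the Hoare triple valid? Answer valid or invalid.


Working backward. After the program, the postcondition (mem[4] - 8 > 7 -> m + 4 <= -5) -> 2*pos + 1 = 9 must hold; in canonical form it is (mem[4] > 15 -> m <= -9) -> 2*pos = 8.
Before mem[m + 3] := pos - 2: (store(mem, m + 3, pos - 2)[4] > 15 -> m <= -9) -> 2*pos = 8
Before skip: (store(mem, m + 3, pos - 2)[4] > 15 -> m <= -9) -> 2*pos = 8
Before assert m - 7 = -1 and 2*m + 5 != 0: m = 6 and 2*m != -5 and ((store(mem, m + 3, pos - 2)[4] > 15 -> m <= -9) -> 2*pos = 8)
Then branch requires mem[pos] = 10 and 2*mem[pos] != 3 and ((store(mem, mem[pos] - 1, pos - 2)[4] > 15 -> mem[pos] <= -5) -> 2*pos = 8); else branch requires 3*pos = data[m + 2] + 6 and 6*pos != 2*data[m + 2] - 5 and ((store(mem, -data[m + 2] + 3*pos + 3, pos - 2)[4] > 15 -> 3*pos <= data[m + 2] - 9) -> 2*pos = 8).
Before the if: ((m > 3 or mem[m] + 3*pos = 1) -> (mem[pos] = 10 and 2*mem[pos] != 3 and ((store(mem, mem[pos] - 1, pos - 2)[4] > 15 -> mem[pos] <= -5) -> 2*pos = 8))) and ((not (m > 3 or mem[m] + 3*pos = 1)) -> (3*pos = data[m + 2] + 6 and 6*pos != 2*data[m + 2] - 5 and ((store(mem, -data[m + 2] + 3*pos + 3, pos - 2)[4] > 15 -> 3*pos <= data[m + 2] - 9) -> 2*pos = 8)))
The weakest precondition is ((m > 3 or mem[m] + 3*pos = 1) -> (mem[pos] = 10 and 2*mem[pos] != 3 and ((store(mem, mem[pos] - 1, pos - 2)[4] > 15 -> mem[pos] <= -5) -> 2*pos = 8))) and ((not (m > 3 or mem[m] + 3*pos = 1)) -> (3*pos = data[m + 2] + 6 and 6*pos != 2*data[m + 2] - 5 and ((store(mem, -data[m + 2] + 3*pos + 3, pos - 2)[4] > 15 -> 3*pos <= data[m + 2] - 9) -> 2*pos = 8))).
Check whether ((m > 3 or mem[m] + 3*pos = 1) -> (mem[pos] = 10 and 2*mem[pos] != 3 and ((store(mem, mem[pos] - 1, pos - 2)[4] > 15 -> mem[pos] <= -5) -> 2*pos = 8))) and ((not (m > 4 or mem[m] + 3*pos = 1)) -> (3*pos = data[m + 2] + 6 and 6*pos != 2*data[m + 2] - 5 and ((store(mem, -data[m + 2] + 3*pos + 3, pos - 2)[4] > 15 -> 3*pos <= data[m + 2] - 9) -> 2*pos = 8))) implies it.
Every state satisfying the precondition satisfies the weakest precondition: the implication holds.
Answer: valid


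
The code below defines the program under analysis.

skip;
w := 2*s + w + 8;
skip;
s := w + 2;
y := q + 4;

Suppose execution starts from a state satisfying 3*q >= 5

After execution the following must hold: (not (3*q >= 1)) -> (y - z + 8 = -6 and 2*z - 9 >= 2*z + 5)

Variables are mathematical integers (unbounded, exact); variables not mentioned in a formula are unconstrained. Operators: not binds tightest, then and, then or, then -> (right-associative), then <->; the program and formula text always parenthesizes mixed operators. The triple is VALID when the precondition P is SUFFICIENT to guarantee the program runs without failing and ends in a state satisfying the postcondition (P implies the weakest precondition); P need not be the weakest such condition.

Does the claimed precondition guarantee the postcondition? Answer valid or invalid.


Working backward. After the program, the postcondition (not (3*q >= 1)) -> (y - z + 8 = -6 and 2*z - 9 >= 2*z + 5) must hold; in canonical form it is 3*q >= 1.
Before y := q + 4: 3*q >= 1
Before s := w + 2: 3*q >= 1
Before skip: 3*q >= 1
Before w := 2*s + w + 8: 3*q >= 1
Before skip: 3*q >= 1
The weakest precondition is 3*q >= 1.
Check whether 3*q >= 5 implies it.
Every state satisfying the precondition satisfies the weakest precondition: the implication holds.
Answer: valid


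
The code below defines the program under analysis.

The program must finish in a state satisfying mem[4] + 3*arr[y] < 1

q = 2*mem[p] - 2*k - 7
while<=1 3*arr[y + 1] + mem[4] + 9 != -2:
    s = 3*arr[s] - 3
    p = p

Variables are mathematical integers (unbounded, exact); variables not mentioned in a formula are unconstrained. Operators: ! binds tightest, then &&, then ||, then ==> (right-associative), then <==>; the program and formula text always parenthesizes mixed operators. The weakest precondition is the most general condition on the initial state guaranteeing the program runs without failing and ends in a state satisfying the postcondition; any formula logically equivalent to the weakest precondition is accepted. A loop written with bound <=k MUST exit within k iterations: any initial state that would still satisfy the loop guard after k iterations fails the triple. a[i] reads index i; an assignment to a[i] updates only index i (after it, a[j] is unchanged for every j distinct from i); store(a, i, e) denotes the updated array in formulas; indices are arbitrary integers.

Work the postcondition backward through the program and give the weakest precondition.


Working backward. After the program, the postcondition mem[4] + 3*arr[y] < 1 must hold; in canonical form it is 3*arr[y] + mem[4] < 1.
Before the loop (bound <=1), unroll the exhaustion recursion (WP_0 = exit-now case; WP_j = one more guarded iteration, up to j = 1):
  WP_0: (!(3*arr[y + 1] + mem[4] != -11)) && 3*arr[y] + mem[4] < 1
  WP_1: (3*arr[y + 1] + mem[4] != -11 ==> ((!(3*arr[y + 1] + mem[4] != -11)) && 3*arr[y] + mem[4] < 1)) && ((!(3*arr[y + 1] + mem[4] != -11)) ==> 3*arr[y] + mem[4] < 1)
So before the loop: (3*arr[y + 1] + mem[4] != -11 ==> ((!(3*arr[y + 1] + mem[4] != -11)) && 3*arr[y] + mem[4] < 1)) && ((!(3*arr[y + 1] + mem[4] != -11)) ==> 3*arr[y] + mem[4] < 1)
Before q := 2*mem[p] - 2*k - 7: (3*arr[y + 1] + mem[4] != -11 ==> ((!(3*arr[y + 1] + mem[4] != -11)) && 3*arr[y] + mem[4] < 1)) && ((!(3*arr[y + 1] + mem[4] != -11)) ==> 3*arr[y] + mem[4] < 1)
Answer: WP = (3*arr[y + 1] + mem[4] != -11 ==> ((!(3*arr[y + 1] + mem[4] != -11)) && 3*arr[y] + mem[4] < 1)) && ((!(3*arr[y + 1] + mem[4] != -11)) ==> 3*arr[y] + mem[4] < 1)


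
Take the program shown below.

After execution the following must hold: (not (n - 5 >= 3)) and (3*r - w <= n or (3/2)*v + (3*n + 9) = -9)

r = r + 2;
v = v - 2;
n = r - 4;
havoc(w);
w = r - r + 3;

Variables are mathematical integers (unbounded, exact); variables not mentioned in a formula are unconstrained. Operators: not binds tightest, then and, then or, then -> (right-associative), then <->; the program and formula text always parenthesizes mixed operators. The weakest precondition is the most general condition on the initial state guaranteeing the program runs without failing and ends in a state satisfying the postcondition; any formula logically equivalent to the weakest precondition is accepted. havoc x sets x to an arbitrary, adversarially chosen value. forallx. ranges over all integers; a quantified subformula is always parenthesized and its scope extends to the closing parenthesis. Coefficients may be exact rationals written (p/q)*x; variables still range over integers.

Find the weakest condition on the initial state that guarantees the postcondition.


Working backward. After the program, the postcondition (not (n - 5 >= 3)) and (3*r - w <= n or (3/2)*v + (3*n + 9) = -9) must hold; in canonical form it is (not (n >= 8)) and (3*r <= n + w or 3*n + (3/2)*v = -18).
Before w := r - r + 3: (not (n >= 8)) and (3*r <= n + 3 or 3*n + (3/2)*v = -18)
Before havoc w: (not (n >= 8)) and (3*r <= n + 3 or 3*n + (3/2)*v = -18)
Before n := r - 4: (not (r >= 12)) and (2*r <= -1 or 3*r + (3/2)*v = -6)
Before v := v - 2: (not (r >= 12)) and (2*r <= -1 or 3*r + (3/2)*v = -3)
Before r := r + 2: (not (r >= 10)) and (2*r <= -5 or 3*r + (3/2)*v = -9)
Answer: WP = (not (r >= 10)) and (2*r <= -5 or 3*r + (3/2)*v = -9)


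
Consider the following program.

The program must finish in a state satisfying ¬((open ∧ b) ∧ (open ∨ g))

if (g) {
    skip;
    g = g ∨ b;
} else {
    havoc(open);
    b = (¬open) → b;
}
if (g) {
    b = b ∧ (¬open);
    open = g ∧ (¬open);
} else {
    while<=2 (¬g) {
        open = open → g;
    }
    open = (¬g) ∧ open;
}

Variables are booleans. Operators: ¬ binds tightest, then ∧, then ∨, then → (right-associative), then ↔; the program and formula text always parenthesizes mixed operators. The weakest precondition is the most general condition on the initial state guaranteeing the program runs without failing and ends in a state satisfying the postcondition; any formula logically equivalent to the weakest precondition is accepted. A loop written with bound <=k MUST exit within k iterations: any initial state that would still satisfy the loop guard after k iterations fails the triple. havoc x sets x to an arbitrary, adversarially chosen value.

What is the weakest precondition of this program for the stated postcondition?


Working backward. After the program, the postcondition ¬((open ∧ b) ∧ (open ∨ g)) must hold; in canonical form it is ¬(open ∧ b ∧ (open ∨ g)).
Then branch requires ¬(g ∧ (¬open) ∧ b ∧ ((g ∧ (¬open)) ∨ g)); else branch requires ((¬g) → (((¬g) → (g ∧ (¬((¬g) ∧ ((open → g) → g) ∧ b ∧ (((¬g) ∧ ((open → g) → g)) ∨ g))))) ∧ (g → (¬((¬g) ∧ (open → g) ∧ b ∧ (((¬g) ∧ (open → g)) ∨ g)))))) ∧ (g → (¬((¬g) ∧ open ∧ b ∧ (((¬g) ∧ open) ∨ g)))).
Before the if: (g → (¬(g ∧ (¬open) ∧ b ∧ ((g ∧ (¬open)) ∨ g)))) ∧ ((¬g) → (((¬g) → (((¬g) → (g ∧ (¬((¬g) ∧ ((open → g) → g) ∧ b ∧ (((¬g) ∧ ((open → g) → g)) ∨ g))))) ∧ (g → (¬((¬g) ∧ (open → g) ∧ b ∧ (((¬g) ∧ (open → g)) ∨ g)))))) ∧ (g → (¬((¬g) ∧ open ∧ b ∧ (((¬g) ∧ open) ∨ g))))))
Then branch requires ((g ∨ b) → (¬((g ∨ b) ∧ (¬open) ∧ b ∧ (((g ∨ b) ∧ (¬open)) ∨ g ∨ b)))) ∧ ((¬(g ∨ b)) → (((¬(g ∨ b)) → (((¬(g ∨ b)) → ((g ∨ b) ∧ (¬((¬(g ∨ b)) ∧ ((open → (g ∨ b)) → (g ∨ b)) ∧ b ∧ (((¬(g ∨ b)) ∧ ((open → (g ∨ b)) → (g ∨ b))) ∨ g ∨ b))))) ∧ ((g ∨ b) → (¬((¬(g ∨ b)) ∧ (open → (g ∨ b)) ∧ b ∧ (((¬(g ∨ b)) ∧ (open → (g ∨ b))) ∨ g ∨ b)))))) ∧ ((g ∨ b) → (¬((¬(g ∨ b)) ∧ open ∧ b ∧ (((¬(g ∨ b)) ∧ open) ∨ g ∨ b)))))); else branch requires ((¬g) → ((¬g) → ((¬g) → g))) ∧ (g → (¬(g ∧ b))) ∧ ((¬g) → ((¬g) → (((¬g) → g) ∧ (g → (¬((¬g) ∧ b)))))).
Before the if: (g → (((g ∨ b) → (¬((g ∨ b) ∧ (¬open) ∧ b ∧ (((g ∨ b) ∧ (¬open)) ∨ g ∨ b)))) ∧ ((¬(g ∨ b)) → (((¬(g ∨ b)) → (((¬(g ∨ b)) → ((g ∨ b) ∧ (¬((¬(g ∨ b)) ∧ ((open → (g ∨ b)) → (g ∨ b)) ∧ b ∧ (((¬(g ∨ b)) ∧ ((open → (g ∨ b)) → (g ∨ b))) ∨ g ∨ b))))) ∧ ((g ∨ b) → (¬((¬(g ∨ b)) ∧ (open → (g ∨ b)) ∧ b ∧ (((¬(g ∨ b)) ∧ (open → (g ∨ b))) ∨ g ∨ b)))))) ∧ ((g ∨ b) → (¬((¬(g ∨ b)) ∧ open ∧ b ∧ (((¬(g ∨ b)) ∧ open) ∨ g ∨ b)))))))) ∧ ((¬g) → (((¬g) → ((¬g) → ((¬g) → g))) ∧ (g → (¬(g ∧ b))) ∧ ((¬g) → ((¬g) → (((¬g) → g) ∧ (g → (¬((¬g) ∧ b))))))))
Answer: WP = (g → (((g ∨ b) → (¬((g ∨ b) ∧ (¬open) ∧ b ∧ (((g ∨ b) ∧ (¬open)) ∨ g ∨ b)))) ∧ ((¬(g ∨ b)) → (((¬(g ∨ b)) → (((¬(g ∨ b)) → ((g ∨ b) ∧ (¬((¬(g ∨ b)) ∧ ((open → (g ∨ b)) → (g ∨ b)) ∧ b ∧ (((¬(g ∨ b)) ∧ ((open → (g ∨ b)) → (g ∨ b))) ∨ g ∨ b))))) ∧ ((g ∨ b) → (¬((¬(g ∨ b)) ∧ (open → (g ∨ b)) ∧ b ∧ (((¬(g ∨ b)) ∧ (open → (g ∨ b))) ∨ g ∨ b)))))) ∧ ((g ∨ b) → (¬((¬(g ∨ b)) ∧ open ∧ b ∧ (((¬(g ∨ b)) ∧ open) ∨ g ∨ b)))))))) ∧ ((¬g) → (((¬g) → ((¬g) → ((¬g) → g))) ∧ (g → (¬(g ∧ b))) ∧ ((¬g) → ((¬g) → (((¬g) → g) ∧ (g → (¬((¬g) ∧ b))))))))


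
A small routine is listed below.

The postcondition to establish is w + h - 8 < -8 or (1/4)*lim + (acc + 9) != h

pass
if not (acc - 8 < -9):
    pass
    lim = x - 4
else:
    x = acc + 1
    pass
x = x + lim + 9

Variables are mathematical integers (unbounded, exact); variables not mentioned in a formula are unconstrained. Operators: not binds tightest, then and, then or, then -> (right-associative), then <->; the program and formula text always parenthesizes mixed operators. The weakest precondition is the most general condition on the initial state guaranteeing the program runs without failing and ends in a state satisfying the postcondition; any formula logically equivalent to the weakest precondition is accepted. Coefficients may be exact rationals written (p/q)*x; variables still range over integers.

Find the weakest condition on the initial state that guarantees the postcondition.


Working backward. After the program, the postcondition w + h - 8 < -8 or (1/4)*lim + (acc + 9) != h must hold; in canonical form it is h + w < 0 or acc + (1/4)*lim != h - 9.
Before x := x + lim + 9: h + w < 0 or acc + (1/4)*lim != h - 9
Then branch requires h + w < 0 or acc + (1/4)*x != h - 8; else branch requires h + w < 0 or acc + (1/4)*lim != h - 9.
Before the if: ((not (acc < -1)) -> (h + w < 0 or acc + (1/4)*x != h - 8)) and (acc < -1 -> (h + w < 0 or acc + (1/4)*lim != h - 9))
Before skip: ((not (acc < -1)) -> (h + w < 0 or acc + (1/4)*x != h - 8)) and (acc < -1 -> (h + w < 0 or acc + (1/4)*lim != h - 9))
Answer: WP = ((not (acc < -1)) -> (h + w < 0 or acc + (1/4)*x != h - 8)) and (acc < -1 -> (h + w < 0 or acc + (1/4)*lim != h - 9))


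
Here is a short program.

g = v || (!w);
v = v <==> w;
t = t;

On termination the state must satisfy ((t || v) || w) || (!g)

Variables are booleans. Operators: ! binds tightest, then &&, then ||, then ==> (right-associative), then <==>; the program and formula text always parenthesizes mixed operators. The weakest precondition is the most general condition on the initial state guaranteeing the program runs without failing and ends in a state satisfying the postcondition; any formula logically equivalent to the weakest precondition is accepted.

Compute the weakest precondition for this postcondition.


Working backward. After the program, the postcondition ((t || v) || w) || (!g) must hold; in canonical form it is t || v || w || (!g).
Before t := t: t || v || w || (!g)
Before v := v <==> w: t || (v <==> w) || w || (!g)
Before g := v || (!w): t || (v <==> w) || w || (!(v || (!w)))
Answer: WP = t || (v <==> w) || w || (!(v || (!w)))


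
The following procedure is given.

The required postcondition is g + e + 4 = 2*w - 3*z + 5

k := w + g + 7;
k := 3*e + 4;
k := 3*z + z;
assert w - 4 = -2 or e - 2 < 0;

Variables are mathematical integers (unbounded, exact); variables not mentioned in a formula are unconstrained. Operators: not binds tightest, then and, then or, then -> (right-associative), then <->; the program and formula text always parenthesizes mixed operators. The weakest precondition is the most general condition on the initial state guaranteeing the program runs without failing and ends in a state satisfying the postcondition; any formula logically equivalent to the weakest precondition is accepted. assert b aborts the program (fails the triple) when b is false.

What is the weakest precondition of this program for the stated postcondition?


Working backward. After the program, the postcondition g + e + 4 = 2*w - 3*z + 5 must hold; in canonical form it is e + g + 3*z = 2*w + 1.
Before assert w - 4 = -2 or e - 2 < 0: (w = 2 or e < 2) and e + g + 3*z = 2*w + 1
Before k := 3*z + z: (w = 2 or e < 2) and e + g + 3*z = 2*w + 1
Before k := 3*e + 4: (w = 2 or e < 2) and e + g + 3*z = 2*w + 1
Before k := w + g + 7: (w = 2 or e < 2) and e + g + 3*z = 2*w + 1
Answer: WP = (w = 2 or e < 2) and e + g + 3*z = 2*w + 1


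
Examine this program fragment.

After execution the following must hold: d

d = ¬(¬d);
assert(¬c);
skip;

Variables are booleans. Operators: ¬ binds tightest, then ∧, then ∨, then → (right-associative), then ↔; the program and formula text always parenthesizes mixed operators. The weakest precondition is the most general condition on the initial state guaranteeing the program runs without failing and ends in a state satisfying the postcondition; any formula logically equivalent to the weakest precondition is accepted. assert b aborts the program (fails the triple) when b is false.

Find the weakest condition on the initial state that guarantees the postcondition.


Working backward. After the program, d must hold.
Before skip: d
Before assert ¬c: (¬c) ∧ d
Before d := ¬(¬d): (¬c) ∧ d
Answer: WP = (¬c) ∧ d


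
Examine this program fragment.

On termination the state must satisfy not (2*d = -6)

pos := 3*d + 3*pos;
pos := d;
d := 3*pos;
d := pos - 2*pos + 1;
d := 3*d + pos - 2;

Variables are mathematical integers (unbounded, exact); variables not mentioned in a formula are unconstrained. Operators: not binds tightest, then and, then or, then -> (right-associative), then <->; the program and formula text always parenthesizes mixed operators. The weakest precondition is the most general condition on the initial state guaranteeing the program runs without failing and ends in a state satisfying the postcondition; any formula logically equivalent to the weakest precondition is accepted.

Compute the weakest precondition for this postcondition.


Working backward. After the program, not (2*d = -6) must hold.
Before d := 3*d + pos - 2: not (6*d + 2*pos = -2)
Before d := pos - 2*pos + 1: not (4*pos = 8)
Before d := 3*pos: not (4*pos = 8)
Before pos := d: not (4*d = 8)
Before pos := 3*d + 3*pos: not (4*d = 8)
Answer: WP = not (4*d = 8)


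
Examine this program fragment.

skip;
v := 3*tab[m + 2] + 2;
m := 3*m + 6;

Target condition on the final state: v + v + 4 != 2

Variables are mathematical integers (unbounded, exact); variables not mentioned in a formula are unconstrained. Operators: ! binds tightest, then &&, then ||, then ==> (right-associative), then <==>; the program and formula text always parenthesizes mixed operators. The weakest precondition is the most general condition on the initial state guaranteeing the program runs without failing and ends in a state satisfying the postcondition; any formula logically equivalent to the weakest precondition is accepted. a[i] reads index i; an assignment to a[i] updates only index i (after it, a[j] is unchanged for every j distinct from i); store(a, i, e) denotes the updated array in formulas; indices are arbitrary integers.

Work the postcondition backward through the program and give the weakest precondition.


Working backward. After the program, the postcondition v + v + 4 != 2 must hold; in canonical form it is 2*v != -2.
Before m := 3*m + 6: 2*v != -2
Before v := 3*tab[m + 2] + 2: 6*tab[m + 2] != -6
Before skip: 6*tab[m + 2] != -6
Answer: WP = 6*tab[m + 2] != -6


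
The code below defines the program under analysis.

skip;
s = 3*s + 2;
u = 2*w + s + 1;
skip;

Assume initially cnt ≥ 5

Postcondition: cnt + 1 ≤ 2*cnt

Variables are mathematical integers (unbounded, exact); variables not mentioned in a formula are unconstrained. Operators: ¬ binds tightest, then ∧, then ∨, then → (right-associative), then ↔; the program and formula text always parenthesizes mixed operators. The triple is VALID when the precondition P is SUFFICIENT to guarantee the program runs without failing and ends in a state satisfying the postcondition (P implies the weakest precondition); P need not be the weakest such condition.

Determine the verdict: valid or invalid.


Working backward. After the program, the postcondition cnt + 1 ≤ 2*cnt must hold; in canonical form it is cnt ≥ 1.
Before skip: cnt ≥ 1
Before u := 2*w + s + 1: cnt ≥ 1
Before s := 3*s + 2: cnt ≥ 1
Before skip: cnt ≥ 1
The weakest precondition is cnt ≥ 1.
Check whether cnt ≥ 5 implies it.
Every state satisfying the precondition satisfies the weakest precondition: the implication holds.
Answer: valid


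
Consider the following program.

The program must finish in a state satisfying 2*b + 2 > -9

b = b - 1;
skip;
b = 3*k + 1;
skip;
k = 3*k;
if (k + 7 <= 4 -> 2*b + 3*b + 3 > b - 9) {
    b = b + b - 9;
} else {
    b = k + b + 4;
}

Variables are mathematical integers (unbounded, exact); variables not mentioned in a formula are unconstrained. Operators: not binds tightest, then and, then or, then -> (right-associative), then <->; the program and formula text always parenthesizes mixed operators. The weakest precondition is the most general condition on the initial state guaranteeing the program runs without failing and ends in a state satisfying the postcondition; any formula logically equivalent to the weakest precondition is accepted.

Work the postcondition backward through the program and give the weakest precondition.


Working backward. After the program, the postcondition 2*b + 2 > -9 must hold; in canonical form it is 2*b > -11.
Then branch requires 4*b > 7; else branch requires 2*b + 2*k > -19.
Before the if: ((k <= -3 -> 4*b > -12) -> 4*b > 7) and ((not (k <= -3 -> 4*b > -12)) -> 2*b + 2*k > -19)
Before k := 3*k: ((3*k <= -3 -> 4*b > -12) -> 4*b > 7) and ((not (3*k <= -3 -> 4*b > -12)) -> 2*b + 6*k > -19)
Before skip: ((3*k <= -3 -> 4*b > -12) -> 4*b > 7) and ((not (3*k <= -3 -> 4*b > -12)) -> 2*b + 6*k > -19)
Before b := 3*k + 1: ((3*k <= -3 -> 12*k > -16) -> 12*k > 3) and ((not (3*k <= -3 -> 12*k > -16)) -> 12*k > -21)
Before skip: ((3*k <= -3 -> 12*k > -16) -> 12*k > 3) and ((not (3*k <= -3 -> 12*k > -16)) -> 12*k > -21)
Before b := b - 1: ((3*k <= -3 -> 12*k > -16) -> 12*k > 3) and ((not (3*k <= -3 -> 12*k > -16)) -> 12*k > -21)
Answer: WP = ((3*k <= -3 -> 12*k > -16) -> 12*k > 3) and ((not (3*k <= -3 -> 12*k > -16)) -> 12*k > -21)


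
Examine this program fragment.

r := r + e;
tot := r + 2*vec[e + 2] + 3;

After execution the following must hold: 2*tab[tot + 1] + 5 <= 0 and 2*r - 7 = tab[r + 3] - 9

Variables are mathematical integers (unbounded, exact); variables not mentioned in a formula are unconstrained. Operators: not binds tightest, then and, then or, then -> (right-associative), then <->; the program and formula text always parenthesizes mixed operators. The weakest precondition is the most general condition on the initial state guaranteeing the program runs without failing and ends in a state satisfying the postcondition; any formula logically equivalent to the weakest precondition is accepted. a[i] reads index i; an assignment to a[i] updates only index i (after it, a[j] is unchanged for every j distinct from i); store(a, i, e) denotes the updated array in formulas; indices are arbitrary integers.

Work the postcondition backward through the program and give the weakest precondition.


Working backward. After the program, the postcondition 2*tab[tot + 1] + 5 <= 0 and 2*r - 7 = tab[r + 3] - 9 must hold; in canonical form it is 2*tab[tot + 1] <= -5 and 2*r = tab[r + 3] - 2.
Before tot := r + 2*vec[e + 2] + 3: 2*tab[2*vec[e + 2] + r + 4] <= -5 and 2*r = tab[r + 3] - 2
Before r := r + e: 2*tab[2*vec[e + 2] + e + r + 4] <= -5 and 2*e + 2*r = tab[e + r + 3] - 2
Answer: WP = 2*tab[2*vec[e + 2] + e + r + 4] <= -5 and 2*e + 2*r = tab[e + r + 3] - 2


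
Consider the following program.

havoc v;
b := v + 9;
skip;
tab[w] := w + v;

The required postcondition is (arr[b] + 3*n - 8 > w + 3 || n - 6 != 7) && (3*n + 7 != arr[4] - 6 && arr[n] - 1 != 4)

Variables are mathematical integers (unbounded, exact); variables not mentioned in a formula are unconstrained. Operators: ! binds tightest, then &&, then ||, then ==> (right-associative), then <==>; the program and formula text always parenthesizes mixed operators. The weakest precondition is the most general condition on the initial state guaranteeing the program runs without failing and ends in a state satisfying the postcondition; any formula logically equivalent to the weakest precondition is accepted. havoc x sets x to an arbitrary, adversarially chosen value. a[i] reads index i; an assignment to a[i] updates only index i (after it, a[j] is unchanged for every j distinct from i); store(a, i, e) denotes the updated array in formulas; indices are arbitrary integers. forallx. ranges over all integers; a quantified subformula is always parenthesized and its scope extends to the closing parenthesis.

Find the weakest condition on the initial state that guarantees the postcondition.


Working backward. After the program, the postcondition (arr[b] + 3*n - 8 > w + 3 || n - 6 != 7) && (3*n + 7 != arr[4] - 6 && arr[n] - 1 != 4) must hold; in canonical form it is (arr[b] + 3*n > w + 11 || n != 13) && 3*n != arr[4] - 13 && arr[n] != 5.
Before tab[w] := w + v: (arr[b] + 3*n > w + 11 || n != 13) && 3*n != arr[4] - 13 && arr[n] != 5
Before skip: (arr[b] + 3*n > w + 11 || n != 13) && 3*n != arr[4] - 13 && arr[n] != 5
Before b := v + 9: (arr[v + 9] + 3*n > w + 11 || n != 13) && 3*n != arr[4] - 13 && arr[n] != 5
Before havoc v: forall v_1. ((arr[v_1 + 9] + 3*n > w + 11 || n != 13) && 3*n != arr[4] - 13 && arr[n] != 5)
Answer: WP = forall v_1. ((arr[v_1 + 9] + 3*n > w + 11 || n != 13) && 3*n != arr[4] - 13 && arr[n] != 5)


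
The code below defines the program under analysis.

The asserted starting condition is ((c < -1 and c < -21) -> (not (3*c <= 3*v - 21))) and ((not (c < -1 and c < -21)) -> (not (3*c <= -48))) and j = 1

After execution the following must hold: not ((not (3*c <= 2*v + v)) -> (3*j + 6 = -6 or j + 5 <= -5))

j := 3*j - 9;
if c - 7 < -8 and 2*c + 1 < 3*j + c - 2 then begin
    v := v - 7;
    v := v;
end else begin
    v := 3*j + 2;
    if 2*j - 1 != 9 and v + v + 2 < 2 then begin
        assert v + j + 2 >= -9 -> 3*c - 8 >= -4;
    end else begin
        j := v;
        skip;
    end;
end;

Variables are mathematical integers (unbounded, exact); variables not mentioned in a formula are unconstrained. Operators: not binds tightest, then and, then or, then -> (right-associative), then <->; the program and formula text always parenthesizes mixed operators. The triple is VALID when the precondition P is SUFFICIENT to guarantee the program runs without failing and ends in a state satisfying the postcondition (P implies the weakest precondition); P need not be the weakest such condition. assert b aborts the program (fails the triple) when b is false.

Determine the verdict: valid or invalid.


Working backward. After the program, the postcondition not ((not (3*c <= 2*v + v)) -> (3*j + 6 = -6 or j + 5 <= -5)) must hold; in canonical form it is not ((not (3*c <= 3*v)) -> (3*j = -12 or j <= -10)).
Then branch requires not ((not (3*c <= 3*v - 21)) -> (3*j = -12 or j <= -10)); else branch requires ((2*j != 10 and 6*j < -4) -> ((4*j >= -13 -> 3*c >= 4) and (not ((not (3*c <= 9*j + 6)) -> (3*j = -12 or j <= -10))))) and ((not (2*j != 10 and 6*j < -4)) -> (not ((not (3*c <= 9*j + 6)) -> (9*j = -18 or 3*j <= -12)))).
Before the if: ((c < -1 and c < 3*j - 3) -> (not ((not (3*c <= 3*v - 21)) -> (3*j = -12 or j <= -10)))) and ((not (c < -1 and c < 3*j - 3)) -> (((2*j != 10 and 6*j < -4) -> ((4*j >= -13 -> 3*c >= 4) and (not ((not (3*c <= 9*j + 6)) -> (3*j = -12 or j <= -10))))) and ((not (2*j != 10 and 6*j < -4)) -> (not ((not (3*c <= 9*j + 6)) -> (9*j = -18 or 3*j <= -12))))))
Before j := 3*j - 9: ((c < -1 and c < 9*j - 30) -> (not ((not (3*c <= 3*v - 21)) -> (9*j = 15 or 3*j <= -1)))) and ((not (c < -1 and c < 9*j - 30)) -> (((6*j != 28 and 18*j < 50) -> ((12*j >= 23 -> 3*c >= 4) and (not ((not (3*c <= 27*j - 75)) -> (9*j = 15 or 3*j <= -1))))) and ((not (6*j != 28 and 18*j < 50)) -> (not ((not (3*c <= 27*j - 75)) -> (27*j = 63 or 9*j <= 15))))))
The weakest precondition is ((c < -1 and c < 9*j - 30) -> (not ((not (3*c <= 3*v - 21)) -> (9*j = 15 or 3*j <= -1)))) and ((not (c < -1 and c < 9*j - 30)) -> (((6*j != 28 and 18*j < 50) -> ((12*j >= 23 -> 3*c >= 4) and (not ((not (3*c <= 27*j - 75)) -> (9*j = 15 or 3*j <= -1))))) and ((not (6*j != 28 and 18*j < 50)) -> (not ((not (3*c <= 27*j - 75)) -> (27*j = 63 or 9*j <= 15)))))).
Check whether ((c < -1 and c < -21) -> (not (3*c <= 3*v - 21))) and ((not (c < -1 and c < -21)) -> (not (3*c <= -48))) and j = 1 implies it.
Every state satisfying the precondition satisfies the weakest precondition: the implication holds.
Answer: valid


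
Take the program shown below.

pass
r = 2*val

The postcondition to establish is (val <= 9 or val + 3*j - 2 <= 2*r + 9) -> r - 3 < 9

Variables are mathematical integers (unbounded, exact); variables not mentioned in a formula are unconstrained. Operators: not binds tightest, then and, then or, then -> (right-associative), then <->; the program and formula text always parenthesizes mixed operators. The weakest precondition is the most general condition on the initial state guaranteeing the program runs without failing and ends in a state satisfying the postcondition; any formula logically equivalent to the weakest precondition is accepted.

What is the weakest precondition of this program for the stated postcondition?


Working backward. After the program, the postcondition (val <= 9 or val + 3*j - 2 <= 2*r + 9) -> r - 3 < 9 must hold; in canonical form it is (val <= 9 or 3*j + val <= 2*r + 11) -> r < 12.
Before r := 2*val: (val <= 9 or 3*j <= 3*val + 11) -> 2*val < 12
Before skip: (val <= 9 or 3*j <= 3*val + 11) -> 2*val < 12
Answer: WP = (val <= 9 or 3*j <= 3*val + 11) -> 2*val < 12


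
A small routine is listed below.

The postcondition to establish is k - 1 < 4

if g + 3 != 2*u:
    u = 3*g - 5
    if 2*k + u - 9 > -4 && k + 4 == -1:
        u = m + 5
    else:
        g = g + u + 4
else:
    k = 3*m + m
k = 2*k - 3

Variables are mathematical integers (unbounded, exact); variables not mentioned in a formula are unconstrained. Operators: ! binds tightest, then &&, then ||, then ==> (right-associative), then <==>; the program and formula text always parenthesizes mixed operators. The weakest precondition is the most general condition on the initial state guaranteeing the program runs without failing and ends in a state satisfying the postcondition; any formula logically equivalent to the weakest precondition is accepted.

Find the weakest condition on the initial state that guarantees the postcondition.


Working backward. After the program, the postcondition k - 1 < 4 must hold; in canonical form it is k < 5.
Before k := 2*k - 3: 2*k < 8
Then branch requires ((3*g + 2*k > 10 && k == -5) ==> 2*k < 8) && ((!(3*g + 2*k > 10 && k == -5)) ==> 2*k < 8); else branch requires 8*m < 8.
Before the if: (g != 2*u - 3 ==> (((3*g + 2*k > 10 && k == -5) ==> 2*k < 8) && ((!(3*g + 2*k > 10 && k == -5)) ==> 2*k < 8))) && ((!(g != 2*u - 3)) ==> 8*m < 8)
Answer: WP = (g != 2*u - 3 ==> (((3*g + 2*k > 10 && k == -5) ==> 2*k < 8) && ((!(3*g + 2*k > 10 && k == -5)) ==> 2*k < 8))) && ((!(g != 2*u - 3)) ==> 8*m < 8)


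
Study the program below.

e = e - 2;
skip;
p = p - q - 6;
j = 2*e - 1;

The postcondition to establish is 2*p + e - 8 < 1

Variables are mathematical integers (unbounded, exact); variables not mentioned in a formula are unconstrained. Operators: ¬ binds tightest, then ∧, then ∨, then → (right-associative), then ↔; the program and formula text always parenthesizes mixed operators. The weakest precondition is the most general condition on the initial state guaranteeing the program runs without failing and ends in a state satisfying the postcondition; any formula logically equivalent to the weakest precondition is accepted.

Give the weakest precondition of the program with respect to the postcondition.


Working backward. After the program, the postcondition 2*p + e - 8 < 1 must hold; in canonical form it is e + 2*p < 9.
Before j := 2*e - 1: e + 2*p < 9
Before p := p - q - 6: e + 2*p < 2*q + 21
Before skip: e + 2*p < 2*q + 21
Before e := e - 2: e + 2*p < 2*q + 23
Answer: WP = e + 2*p < 2*q + 23
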